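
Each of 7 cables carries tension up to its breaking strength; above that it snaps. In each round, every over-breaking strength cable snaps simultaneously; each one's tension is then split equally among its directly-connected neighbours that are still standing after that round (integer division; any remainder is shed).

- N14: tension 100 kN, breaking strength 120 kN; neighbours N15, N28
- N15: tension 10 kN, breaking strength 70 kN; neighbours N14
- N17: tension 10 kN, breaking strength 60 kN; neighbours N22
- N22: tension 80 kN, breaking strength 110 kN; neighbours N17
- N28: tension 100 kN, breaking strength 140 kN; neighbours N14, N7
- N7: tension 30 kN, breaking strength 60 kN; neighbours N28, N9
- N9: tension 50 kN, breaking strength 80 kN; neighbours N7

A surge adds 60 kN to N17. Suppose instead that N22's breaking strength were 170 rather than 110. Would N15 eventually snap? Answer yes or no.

With N22's breaking strength at 170:
Round 1 — N17 at 70 > 60. N17 snaps.
  N17 sheds 70 kN to N22: 70 each.
    N22: 80+70 = 150 ≤ 170
No further breaks.

no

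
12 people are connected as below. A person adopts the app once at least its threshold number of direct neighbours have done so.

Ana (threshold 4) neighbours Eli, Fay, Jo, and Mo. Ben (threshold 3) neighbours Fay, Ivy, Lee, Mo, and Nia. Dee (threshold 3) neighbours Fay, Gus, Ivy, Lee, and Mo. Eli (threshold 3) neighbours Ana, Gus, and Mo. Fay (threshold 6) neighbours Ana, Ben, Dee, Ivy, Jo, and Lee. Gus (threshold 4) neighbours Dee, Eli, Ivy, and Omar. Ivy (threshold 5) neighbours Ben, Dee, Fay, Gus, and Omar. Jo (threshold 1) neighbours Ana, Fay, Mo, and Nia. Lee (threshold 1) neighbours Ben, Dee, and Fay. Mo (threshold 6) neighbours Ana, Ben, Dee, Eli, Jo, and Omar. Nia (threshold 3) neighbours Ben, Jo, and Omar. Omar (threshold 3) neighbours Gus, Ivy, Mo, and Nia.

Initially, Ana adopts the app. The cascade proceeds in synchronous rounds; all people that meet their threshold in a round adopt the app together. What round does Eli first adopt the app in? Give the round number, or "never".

Round 1 — Ana adopts the app (initial).
Round 2 — checking thresholds:
  Eli: 1 of 3 neighbours < 3, holds.
  Fay: 1 of 6 neighbours < 6, holds.
  Jo: 1 of 4 neighbours ≥ 1, adopts the app.
  Mo: 1 of 6 neighbours < 6, holds.
Round 3 — no new adoptions; cascade stops.

never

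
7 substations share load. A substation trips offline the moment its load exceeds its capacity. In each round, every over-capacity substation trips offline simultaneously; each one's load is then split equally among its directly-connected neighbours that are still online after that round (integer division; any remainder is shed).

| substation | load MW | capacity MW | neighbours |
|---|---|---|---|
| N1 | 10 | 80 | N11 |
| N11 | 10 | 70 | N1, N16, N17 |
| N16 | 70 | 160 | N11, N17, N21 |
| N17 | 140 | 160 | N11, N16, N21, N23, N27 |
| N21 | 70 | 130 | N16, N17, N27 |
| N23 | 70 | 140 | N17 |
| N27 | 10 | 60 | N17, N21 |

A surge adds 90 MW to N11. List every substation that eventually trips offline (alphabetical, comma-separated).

N11, N17

Round 1 — N11 at 100 > 70. N11 trips offline.
  N11 sheds 100 MW to N1, N16, N17: 33 each (1 lost).
    N1: 10+33 = 43 ≤ 80
    N16: 70+33 = 103 ≤ 160
    N17: 140+33 = 173 > 160
Round 2 — N17 trips offline.
  N17 sheds 173 MW to N16, N21, N23, N27: 43 each (1 lost).
    N16: 103+43 = 146 ≤ 160
    N21: 70+43 = 113 ≤ 130
    N23: 70+43 = 113 ≤ 140
    N27: 10+43 = 53 ≤ 60
No further trips.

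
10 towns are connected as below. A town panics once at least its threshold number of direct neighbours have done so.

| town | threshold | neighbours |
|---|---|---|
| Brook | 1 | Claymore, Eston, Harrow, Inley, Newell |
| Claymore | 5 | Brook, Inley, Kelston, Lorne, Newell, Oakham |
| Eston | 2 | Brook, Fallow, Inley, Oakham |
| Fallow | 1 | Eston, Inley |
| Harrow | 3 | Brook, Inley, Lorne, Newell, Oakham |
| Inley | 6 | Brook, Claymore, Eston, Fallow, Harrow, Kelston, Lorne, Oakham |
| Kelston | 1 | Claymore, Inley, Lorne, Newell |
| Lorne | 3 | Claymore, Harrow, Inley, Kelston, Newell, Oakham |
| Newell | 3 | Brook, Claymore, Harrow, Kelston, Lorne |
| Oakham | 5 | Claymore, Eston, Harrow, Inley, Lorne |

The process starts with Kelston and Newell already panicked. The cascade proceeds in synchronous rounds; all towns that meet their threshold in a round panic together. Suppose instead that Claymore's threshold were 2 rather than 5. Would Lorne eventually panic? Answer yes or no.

yes

With Claymore's threshold at 2:
Round 1 — Kelston, Newell panic (initial).
Round 2 — checking thresholds:
  Brook: 1 of 5 neighbours ≥ 1, panics.
  Claymore: 2 of 6 neighbours ≥ 2, panics.
  Harrow: 1 of 5 neighbours < 3, holds.
  Inley: 1 of 8 neighbours < 6, holds.
  Lorne: 2 of 6 neighbours < 3, holds.
Round 3 — checking thresholds:
  Eston: 1 of 4 neighbours < 2, holds.
  Harrow: 2 of 5 neighbours < 3, holds.
  Inley: 3 of 8 neighbours < 6, holds.
  Lorne: 3 of 6 neighbours ≥ 3, panics.
  Oakham: 1 of 5 neighbours < 5, holds.
Round 4 — checking thresholds:
  Eston: 1 of 4 neighbours < 2, holds.
  Harrow: 3 of 5 neighbours ≥ 3, panics.
  Inley: 4 of 8 neighbours < 6, holds.
  Oakham: 2 of 5 neighbours < 5, holds.
Round 5 — no new panics; cascade stops.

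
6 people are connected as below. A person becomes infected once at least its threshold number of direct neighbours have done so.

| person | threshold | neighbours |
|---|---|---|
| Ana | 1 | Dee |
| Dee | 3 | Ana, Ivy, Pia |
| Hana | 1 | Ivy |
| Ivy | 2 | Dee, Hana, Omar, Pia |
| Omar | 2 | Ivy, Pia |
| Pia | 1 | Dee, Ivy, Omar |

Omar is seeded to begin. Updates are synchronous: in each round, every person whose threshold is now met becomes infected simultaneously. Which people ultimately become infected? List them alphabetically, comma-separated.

Round 1 — Omar becomes infected (initial).
Round 2 — checking thresholds:
  Ivy: 1 of 4 neighbours < 2, holds.
  Pia: 1 of 3 neighbours ≥ 1, becomes infected.
Round 3 — checking thresholds:
  Dee: 1 of 3 neighbours < 3, holds.
  Ivy: 2 of 4 neighbours ≥ 2, becomes infected.
Round 4 — checking thresholds:
  Dee: 2 of 3 neighbours < 3, holds.
  Hana: 1 of 1 neighbours ≥ 1, becomes infected.
Round 5 — no new infections; cascade stops.

Hana, Ivy, Omar, Pia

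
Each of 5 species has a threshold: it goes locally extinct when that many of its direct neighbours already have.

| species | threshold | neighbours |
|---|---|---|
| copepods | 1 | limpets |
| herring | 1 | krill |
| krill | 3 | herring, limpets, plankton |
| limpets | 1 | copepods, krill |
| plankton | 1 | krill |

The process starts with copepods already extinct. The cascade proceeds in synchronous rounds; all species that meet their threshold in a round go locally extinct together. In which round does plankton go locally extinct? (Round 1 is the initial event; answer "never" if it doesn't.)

Round 1 — copepods goes locally extinct (initial).
Round 2 — checking thresholds:
  limpets: 1 of 2 neighbours ≥ 1, goes locally extinct.
Round 3 — no new extinctions; cascade stops.

never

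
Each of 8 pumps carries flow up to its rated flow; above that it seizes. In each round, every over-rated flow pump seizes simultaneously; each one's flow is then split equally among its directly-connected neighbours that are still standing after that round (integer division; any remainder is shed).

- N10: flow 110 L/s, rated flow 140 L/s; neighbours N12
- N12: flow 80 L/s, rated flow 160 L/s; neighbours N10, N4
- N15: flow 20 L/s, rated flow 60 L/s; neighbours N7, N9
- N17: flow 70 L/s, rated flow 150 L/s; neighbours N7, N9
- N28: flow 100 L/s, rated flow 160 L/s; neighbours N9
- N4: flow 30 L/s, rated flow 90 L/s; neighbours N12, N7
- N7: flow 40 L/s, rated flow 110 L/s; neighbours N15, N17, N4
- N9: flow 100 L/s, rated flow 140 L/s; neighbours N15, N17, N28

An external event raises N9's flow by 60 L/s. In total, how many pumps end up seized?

Round 1 — N9 at 160 > 140. N9 seizes.
  N9 sheds 160 L/s to N15, N17, N28: 53 each (1 lost).
    N15: 20+53 = 73 > 60
    N17: 70+53 = 123 ≤ 150
    N28: 100+53 = 153 ≤ 160
Round 2 — N15 seizes.
  N15 sheds 73 L/s to N7: 73 each.
    N7: 40+73 = 113 > 110
Round 3 — N7 seizes.
  N7 sheds 113 L/s to N17, N4: 56 each (1 lost).
    N17: 123+56 = 179 > 150
    N4: 30+56 = 86 ≤ 90
Round 4 — N17 seizes.
  N17 sheds 179 L/s: no online neighbours, lost.
No further seizures.

4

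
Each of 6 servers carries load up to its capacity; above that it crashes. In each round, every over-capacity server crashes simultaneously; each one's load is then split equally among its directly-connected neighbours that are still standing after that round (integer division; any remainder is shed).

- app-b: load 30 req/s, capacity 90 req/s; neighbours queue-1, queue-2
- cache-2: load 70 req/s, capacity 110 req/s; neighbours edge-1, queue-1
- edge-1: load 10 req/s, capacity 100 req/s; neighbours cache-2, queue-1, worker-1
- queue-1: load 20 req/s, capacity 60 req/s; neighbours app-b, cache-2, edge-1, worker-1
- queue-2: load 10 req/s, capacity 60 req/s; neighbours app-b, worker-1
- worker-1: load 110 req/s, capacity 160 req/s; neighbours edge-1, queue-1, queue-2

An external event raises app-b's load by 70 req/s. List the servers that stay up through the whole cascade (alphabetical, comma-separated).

cache-2, edge-1, queue-2, worker-1

Round 1 — app-b at 100 > 90. app-b crashes.
  app-b sheds 100 req/s to queue-1, queue-2: 50 each.
    queue-1: 20+50 = 70 > 60
    queue-2: 10+50 = 60 ≤ 60
Round 2 — queue-1 crashes.
  queue-1 sheds 70 req/s to cache-2, edge-1, worker-1: 23 each (1 lost).
    cache-2: 70+23 = 93 ≤ 110
    edge-1: 10+23 = 33 ≤ 100
    worker-1: 110+23 = 133 ≤ 160
No further crashes.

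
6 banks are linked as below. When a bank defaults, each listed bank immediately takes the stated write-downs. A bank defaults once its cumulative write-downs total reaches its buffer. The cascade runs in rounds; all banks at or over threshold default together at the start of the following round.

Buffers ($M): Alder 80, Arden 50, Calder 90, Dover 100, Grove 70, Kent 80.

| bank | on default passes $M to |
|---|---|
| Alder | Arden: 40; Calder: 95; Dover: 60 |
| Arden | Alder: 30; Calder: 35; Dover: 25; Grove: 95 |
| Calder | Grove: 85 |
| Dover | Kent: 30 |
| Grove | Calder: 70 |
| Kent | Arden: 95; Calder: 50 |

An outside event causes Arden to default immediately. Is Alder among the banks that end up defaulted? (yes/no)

no

Round 1 — Arden defaults (initial).
  Alder: +30 → 30 < 80
  Calder: +35 → 35 < 90
  Dover: +25 → 25 < 100
  Grove: +95 → 95 ≥ 70
Round 2 — Grove defaults.
  Calder: +70 → 105 ≥ 90
Round 3 — Calder defaults.
No further defaults.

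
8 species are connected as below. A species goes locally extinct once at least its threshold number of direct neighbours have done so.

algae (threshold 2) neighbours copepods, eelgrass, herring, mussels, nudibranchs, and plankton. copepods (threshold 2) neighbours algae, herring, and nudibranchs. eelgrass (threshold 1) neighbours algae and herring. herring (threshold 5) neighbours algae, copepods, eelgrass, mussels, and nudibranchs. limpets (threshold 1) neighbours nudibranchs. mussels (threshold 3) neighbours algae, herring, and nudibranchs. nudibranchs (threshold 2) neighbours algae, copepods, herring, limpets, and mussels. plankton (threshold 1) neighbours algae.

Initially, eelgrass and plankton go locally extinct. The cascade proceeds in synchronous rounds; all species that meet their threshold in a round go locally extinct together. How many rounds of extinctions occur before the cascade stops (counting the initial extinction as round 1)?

2

Round 1 — eelgrass, plankton go locally extinct (initial).
Round 2 — checking thresholds:
  algae: 2 of 6 neighbours ≥ 2, goes locally extinct.
  herring: 1 of 5 neighbours < 5, holds.
Round 3 — no new extinctions; cascade stops.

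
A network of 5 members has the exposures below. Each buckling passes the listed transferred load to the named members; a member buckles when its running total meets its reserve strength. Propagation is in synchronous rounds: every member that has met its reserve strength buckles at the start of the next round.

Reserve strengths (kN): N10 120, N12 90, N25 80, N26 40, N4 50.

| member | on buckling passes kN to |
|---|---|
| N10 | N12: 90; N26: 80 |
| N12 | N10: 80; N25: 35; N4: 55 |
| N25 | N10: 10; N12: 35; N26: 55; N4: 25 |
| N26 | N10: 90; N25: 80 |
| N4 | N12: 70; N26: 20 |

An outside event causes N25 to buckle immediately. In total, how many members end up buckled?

Round 1 — N25 buckles (initial).
  N10: +10 → 10 < 120
  N12: +35 → 35 < 90
  N26: +55 → 55 ≥ 40
  N4: +25 → 25 < 50
Round 2 — N26 buckles.
  N10: +90 → 100 < 120
No further bucklings.

2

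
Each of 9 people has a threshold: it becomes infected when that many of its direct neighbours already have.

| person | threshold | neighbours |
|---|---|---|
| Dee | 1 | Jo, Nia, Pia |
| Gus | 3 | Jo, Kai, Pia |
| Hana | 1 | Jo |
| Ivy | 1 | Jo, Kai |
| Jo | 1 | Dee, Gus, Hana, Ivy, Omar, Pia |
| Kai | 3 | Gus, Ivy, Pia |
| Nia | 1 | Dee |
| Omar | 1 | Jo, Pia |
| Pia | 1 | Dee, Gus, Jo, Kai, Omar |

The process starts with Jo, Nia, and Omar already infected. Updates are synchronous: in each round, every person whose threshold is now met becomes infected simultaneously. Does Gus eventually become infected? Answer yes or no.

Round 1 — Jo, Nia, Omar become infected (initial).
Round 2 — checking thresholds:
  Dee: 2 of 3 neighbours ≥ 1, becomes infected.
  Gus: 1 of 3 neighbours < 3, holds.
  Hana: 1 of 1 neighbours ≥ 1, becomes infected.
  Ivy: 1 of 2 neighbours ≥ 1, becomes infected.
  Pia: 2 of 5 neighbours ≥ 1, becomes infected.
Round 3 — no new infections; cascade stops.

no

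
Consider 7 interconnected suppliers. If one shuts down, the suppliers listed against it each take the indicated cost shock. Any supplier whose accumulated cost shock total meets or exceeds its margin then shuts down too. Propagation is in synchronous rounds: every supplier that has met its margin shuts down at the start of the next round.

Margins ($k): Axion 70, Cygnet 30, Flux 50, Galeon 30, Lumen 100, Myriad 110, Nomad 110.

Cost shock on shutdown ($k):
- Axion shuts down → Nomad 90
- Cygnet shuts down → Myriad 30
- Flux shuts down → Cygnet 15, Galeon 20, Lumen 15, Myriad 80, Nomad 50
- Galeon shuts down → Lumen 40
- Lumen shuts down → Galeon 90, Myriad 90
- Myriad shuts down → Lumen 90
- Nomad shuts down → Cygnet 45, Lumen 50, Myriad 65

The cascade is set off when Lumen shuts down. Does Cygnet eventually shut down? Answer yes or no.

Round 1 — Lumen shuts down (initial).
  Galeon: +90 → 90 ≥ 30
  Myriad: +90 → 90 < 110
Round 2 — Galeon shuts down.
No further shutdowns.

no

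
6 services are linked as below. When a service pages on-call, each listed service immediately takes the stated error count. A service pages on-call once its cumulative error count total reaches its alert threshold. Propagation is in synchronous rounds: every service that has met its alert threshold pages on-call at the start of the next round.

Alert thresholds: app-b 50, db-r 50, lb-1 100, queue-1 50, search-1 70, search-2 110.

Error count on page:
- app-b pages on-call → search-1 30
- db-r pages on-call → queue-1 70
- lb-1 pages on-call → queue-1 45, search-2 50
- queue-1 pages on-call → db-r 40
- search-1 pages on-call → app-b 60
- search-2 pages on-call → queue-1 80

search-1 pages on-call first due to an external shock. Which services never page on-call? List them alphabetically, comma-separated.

db-r, lb-1, queue-1, search-2

Round 1 — search-1 pages on-call (initial).
  app-b: +60 → 60 ≥ 50
Round 2 — app-b pages on-call.
No further pages.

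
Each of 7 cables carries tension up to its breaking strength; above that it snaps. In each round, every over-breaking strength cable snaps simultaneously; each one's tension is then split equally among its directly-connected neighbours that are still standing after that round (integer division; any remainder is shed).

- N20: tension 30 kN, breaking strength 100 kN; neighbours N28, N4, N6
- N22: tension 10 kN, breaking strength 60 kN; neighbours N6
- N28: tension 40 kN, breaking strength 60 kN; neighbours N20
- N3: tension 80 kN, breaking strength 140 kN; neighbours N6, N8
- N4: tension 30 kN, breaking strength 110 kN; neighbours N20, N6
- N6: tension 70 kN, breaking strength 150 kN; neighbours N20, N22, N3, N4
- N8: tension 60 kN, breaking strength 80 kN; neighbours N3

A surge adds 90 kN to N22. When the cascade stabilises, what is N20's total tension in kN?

Round 1 — N22 at 100 > 60. N22 snaps.
  N22 sheds 100 kN to N6: 100 each.
    N6: 70+100 = 170 > 150
Round 2 — N6 snaps.
  N6 sheds 170 kN to N20, N3, N4: 56 each (2 lost).
    N20: 30+56 = 86 ≤ 100
    N3: 80+56 = 136 ≤ 140
    N4: 30+56 = 86 ≤ 110
No further breaks.

86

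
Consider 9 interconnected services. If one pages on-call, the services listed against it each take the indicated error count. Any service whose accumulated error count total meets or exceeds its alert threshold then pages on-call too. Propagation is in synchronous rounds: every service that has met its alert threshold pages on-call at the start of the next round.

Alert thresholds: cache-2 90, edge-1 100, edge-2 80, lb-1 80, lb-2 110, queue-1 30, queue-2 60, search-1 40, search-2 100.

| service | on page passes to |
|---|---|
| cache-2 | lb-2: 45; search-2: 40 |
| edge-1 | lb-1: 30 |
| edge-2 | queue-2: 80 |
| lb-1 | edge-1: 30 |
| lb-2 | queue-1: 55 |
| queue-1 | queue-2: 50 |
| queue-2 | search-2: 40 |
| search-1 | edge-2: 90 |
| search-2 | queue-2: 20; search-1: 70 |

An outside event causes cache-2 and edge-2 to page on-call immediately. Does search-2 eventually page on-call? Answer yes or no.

no

Round 1 — cache-2, edge-2 page on-call (initial).
  lb-2: +45 → 45 < 110
  queue-2: +80 → 80 ≥ 60
  search-2: +40 → 40 < 100
Round 2 — queue-2 pages on-call.
  search-2: +40 → 80 < 100
No further pages.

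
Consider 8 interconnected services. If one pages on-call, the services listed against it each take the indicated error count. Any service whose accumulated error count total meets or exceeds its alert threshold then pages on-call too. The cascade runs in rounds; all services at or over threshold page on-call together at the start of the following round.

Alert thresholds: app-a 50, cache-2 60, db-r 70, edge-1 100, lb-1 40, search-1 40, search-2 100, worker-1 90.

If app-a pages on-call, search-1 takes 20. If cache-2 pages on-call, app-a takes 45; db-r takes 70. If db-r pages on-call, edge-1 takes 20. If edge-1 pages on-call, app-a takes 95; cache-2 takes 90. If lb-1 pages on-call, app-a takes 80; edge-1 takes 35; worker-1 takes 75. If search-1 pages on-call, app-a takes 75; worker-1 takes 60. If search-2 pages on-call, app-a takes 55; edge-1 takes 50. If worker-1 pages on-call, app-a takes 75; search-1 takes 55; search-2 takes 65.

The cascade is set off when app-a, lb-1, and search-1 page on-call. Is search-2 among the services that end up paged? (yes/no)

Round 1 — app-a, lb-1, search-1 page on-call (initial).
  edge-1: +35 → 35 < 100
  worker-1: +75+60 → 135 ≥ 90
Round 2 — worker-1 pages on-call.
  search-2: +65 → 65 < 100
No further pages.

no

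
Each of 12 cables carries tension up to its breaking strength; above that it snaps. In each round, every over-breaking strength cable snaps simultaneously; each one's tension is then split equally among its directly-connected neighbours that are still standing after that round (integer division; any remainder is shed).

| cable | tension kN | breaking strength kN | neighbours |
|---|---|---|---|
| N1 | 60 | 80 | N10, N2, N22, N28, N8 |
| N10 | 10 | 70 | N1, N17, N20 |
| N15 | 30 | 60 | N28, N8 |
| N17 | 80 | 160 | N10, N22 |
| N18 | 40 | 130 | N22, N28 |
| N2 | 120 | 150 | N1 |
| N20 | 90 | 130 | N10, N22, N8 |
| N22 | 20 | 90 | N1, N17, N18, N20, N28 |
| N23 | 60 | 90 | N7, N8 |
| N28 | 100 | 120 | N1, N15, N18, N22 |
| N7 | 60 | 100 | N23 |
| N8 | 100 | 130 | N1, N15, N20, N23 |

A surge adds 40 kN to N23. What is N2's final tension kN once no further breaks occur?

147

Round 1 — N23 at 100 > 90. N23 snaps.
  N23 sheds 100 kN to N7, N8: 50 each.
    N7: 60+50 = 110 > 100
    N8: 100+50 = 150 > 130
Round 2 — N7, N8 snap.
  N7 sheds 110 kN: no online neighbours, lost.
  N8 sheds 150 kN to N1, N15, N20: 50 each.
    N1: 60+50 = 110 > 80
    N15: 30+50 = 80 > 60
    N20: 90+50 = 140 > 130
Round 3 — N1, N15, N20 snap.
  N1 sheds 110 kN to N10, N2, N22, N28: 27 each (2 lost).
    N10: 10+27 = 37 ≤ 70
    N2: 120+27 = 147 ≤ 150
    N22: 20+27 = 47 ≤ 90
    N28: 100+27 = 127 > 120
  N15 sheds 80 kN to N28: 80 each.
    N28: 127+80 = 207 > 120
  N20 sheds 140 kN to N10, N22: 70 each.
    N10: 37+70 = 107 > 70
    N22: 47+70 = 117 > 90
Round 4 — N10, N22, N28 snap.
  N10 sheds 107 kN to N17: 107 each.
    N17: 80+107 = 187 > 160
  N22 sheds 117 kN to N17, N18: 58 each (1 lost).
    N17: 187+58 = 245 > 160
    N18: 40+58 = 98 ≤ 130
  N28 sheds 207 kN to N18: 207 each.
    N18: 98+207 = 305 > 130
Round 5 — N17, N18 snap.
  N17 sheds 245 kN: no online neighbours, lost.
  N18 sheds 305 kN: no online neighbours, lost.
No further breaks.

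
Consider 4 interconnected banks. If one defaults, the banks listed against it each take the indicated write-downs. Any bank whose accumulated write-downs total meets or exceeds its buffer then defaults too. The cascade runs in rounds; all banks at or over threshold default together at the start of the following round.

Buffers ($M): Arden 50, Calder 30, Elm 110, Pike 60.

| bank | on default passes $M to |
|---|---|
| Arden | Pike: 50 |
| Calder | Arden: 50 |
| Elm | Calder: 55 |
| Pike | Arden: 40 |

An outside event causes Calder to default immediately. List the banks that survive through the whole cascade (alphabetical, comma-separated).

Round 1 — Calder defaults (initial).
  Arden: +50 → 50 ≥ 50
Round 2 — Arden defaults.
  Pike: +50 → 50 < 60
No further defaults.

Elm, Pike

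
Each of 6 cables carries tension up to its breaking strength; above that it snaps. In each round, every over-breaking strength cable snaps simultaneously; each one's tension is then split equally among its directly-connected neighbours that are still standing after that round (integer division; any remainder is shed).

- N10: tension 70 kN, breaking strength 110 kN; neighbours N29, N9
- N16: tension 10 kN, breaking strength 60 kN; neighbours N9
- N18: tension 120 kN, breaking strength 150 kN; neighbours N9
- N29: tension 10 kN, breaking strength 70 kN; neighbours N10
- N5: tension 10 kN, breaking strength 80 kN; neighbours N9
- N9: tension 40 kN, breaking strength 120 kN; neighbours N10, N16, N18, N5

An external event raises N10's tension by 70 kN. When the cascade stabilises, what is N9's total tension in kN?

110

Round 1 — N10 at 140 > 110. N10 snaps.
  N10 sheds 140 kN to N29, N9: 70 each.
    N29: 10+70 = 80 > 70
    N9: 40+70 = 110 ≤ 120
Round 2 — N29 snaps.
  N29 sheds 80 kN: no online neighbours, lost.
No further breaks.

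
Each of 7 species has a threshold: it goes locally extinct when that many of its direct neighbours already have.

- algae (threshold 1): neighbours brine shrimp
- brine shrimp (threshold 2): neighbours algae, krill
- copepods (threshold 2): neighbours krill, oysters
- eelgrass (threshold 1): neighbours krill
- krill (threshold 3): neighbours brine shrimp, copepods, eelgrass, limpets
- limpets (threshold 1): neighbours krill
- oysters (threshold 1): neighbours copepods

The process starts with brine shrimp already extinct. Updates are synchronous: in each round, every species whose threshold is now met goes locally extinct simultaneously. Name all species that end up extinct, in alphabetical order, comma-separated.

algae, brine shrimp

Round 1 — brine shrimp goes locally extinct (initial).
Round 2 — checking thresholds:
  algae: 1 of 1 neighbours ≥ 1, goes locally extinct.
  krill: 1 of 4 neighbours < 3, below threshold.
Round 3 — no new extinctions; cascade stops.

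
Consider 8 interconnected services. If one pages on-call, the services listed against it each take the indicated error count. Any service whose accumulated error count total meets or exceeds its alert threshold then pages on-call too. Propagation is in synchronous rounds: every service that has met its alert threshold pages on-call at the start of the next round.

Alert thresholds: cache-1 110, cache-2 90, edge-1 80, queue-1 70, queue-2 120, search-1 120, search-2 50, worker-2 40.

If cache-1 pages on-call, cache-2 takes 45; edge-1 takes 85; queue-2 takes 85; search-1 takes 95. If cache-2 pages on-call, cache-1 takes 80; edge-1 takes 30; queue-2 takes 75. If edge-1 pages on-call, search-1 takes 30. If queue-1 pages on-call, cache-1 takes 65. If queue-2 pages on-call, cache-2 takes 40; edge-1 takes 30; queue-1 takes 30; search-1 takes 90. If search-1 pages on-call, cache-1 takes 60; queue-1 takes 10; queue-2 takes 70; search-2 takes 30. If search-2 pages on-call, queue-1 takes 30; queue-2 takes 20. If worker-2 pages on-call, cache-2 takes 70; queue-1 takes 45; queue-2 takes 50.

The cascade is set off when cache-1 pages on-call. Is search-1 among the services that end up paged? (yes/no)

Round 1 — cache-1 pages on-call (initial).
  cache-2: +45 → 45 < 90
  edge-1: +85 → 85 ≥ 80
  queue-2: +85 → 85 < 120
  search-1: +95 → 95 < 120
Round 2 — edge-1 pages on-call.
  search-1: +30 → 125 ≥ 120
Round 3 — search-1 pages on-call.
  queue-1: +10 → 10 < 70
  queue-2: +70 → 155 ≥ 120
  search-2: +30 → 30 < 50
Round 4 — queue-2 pages on-call.
  cache-2: +40 → 85 < 90
  queue-1: +30 → 40 < 70
No further pages.

yes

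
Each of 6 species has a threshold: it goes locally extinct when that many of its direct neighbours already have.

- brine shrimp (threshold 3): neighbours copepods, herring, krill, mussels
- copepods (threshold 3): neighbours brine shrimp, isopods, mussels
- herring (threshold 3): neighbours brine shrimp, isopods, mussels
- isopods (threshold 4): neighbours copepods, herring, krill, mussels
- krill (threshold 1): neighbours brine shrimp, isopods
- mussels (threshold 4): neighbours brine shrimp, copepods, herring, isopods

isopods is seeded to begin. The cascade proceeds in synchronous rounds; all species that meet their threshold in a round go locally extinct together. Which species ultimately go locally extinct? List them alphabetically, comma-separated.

Round 1 — isopods goes locally extinct (initial).
Round 2 — checking thresholds:
  copepods: 1 of 3 neighbours < 3, not yet.
  herring: 1 of 3 neighbours < 3, not yet.
  krill: 1 of 2 neighbours ≥ 1, goes locally extinct.
  mussels: 1 of 4 neighbours < 4, not yet.
Round 3 — no new extinctions; cascade stops.

isopods, krill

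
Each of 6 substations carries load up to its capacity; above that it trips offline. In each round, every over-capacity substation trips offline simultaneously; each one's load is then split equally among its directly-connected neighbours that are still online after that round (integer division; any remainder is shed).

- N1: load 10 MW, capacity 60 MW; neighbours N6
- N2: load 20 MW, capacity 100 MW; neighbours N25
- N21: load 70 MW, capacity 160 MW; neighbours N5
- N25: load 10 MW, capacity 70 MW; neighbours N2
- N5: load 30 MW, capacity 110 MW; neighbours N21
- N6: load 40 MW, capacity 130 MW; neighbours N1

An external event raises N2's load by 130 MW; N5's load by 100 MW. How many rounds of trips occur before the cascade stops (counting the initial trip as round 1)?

2

Round 1 — N2 at 150 > 100; N5 at 130 > 110. N2, N5 trip offline.
  N2 sheds 150 MW to N25: 150 each.
    N25: 10+150 = 160 > 70
  N5 sheds 130 MW to N21: 130 each.
    N21: 70+130 = 200 > 160
Round 2 — N21, N25 trip offline.
  N21 sheds 200 MW: no online neighbours, lost.
  N25 sheds 160 MW: no online neighbours, lost.
No further trips.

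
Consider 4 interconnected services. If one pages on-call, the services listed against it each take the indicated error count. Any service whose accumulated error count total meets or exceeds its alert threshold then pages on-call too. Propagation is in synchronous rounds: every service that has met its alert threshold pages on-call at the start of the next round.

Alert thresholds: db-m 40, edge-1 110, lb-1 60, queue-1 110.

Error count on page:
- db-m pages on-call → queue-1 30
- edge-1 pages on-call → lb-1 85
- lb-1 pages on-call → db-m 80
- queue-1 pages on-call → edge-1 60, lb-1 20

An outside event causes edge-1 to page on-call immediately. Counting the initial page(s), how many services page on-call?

3

Round 1 — edge-1 pages on-call (initial).
  lb-1: +85 → 85 ≥ 60
Round 2 — lb-1 pages on-call.
  db-m: +80 → 80 ≥ 40
Round 3 — db-m pages on-call.
  queue-1: +30 → 30 < 110
No further pages.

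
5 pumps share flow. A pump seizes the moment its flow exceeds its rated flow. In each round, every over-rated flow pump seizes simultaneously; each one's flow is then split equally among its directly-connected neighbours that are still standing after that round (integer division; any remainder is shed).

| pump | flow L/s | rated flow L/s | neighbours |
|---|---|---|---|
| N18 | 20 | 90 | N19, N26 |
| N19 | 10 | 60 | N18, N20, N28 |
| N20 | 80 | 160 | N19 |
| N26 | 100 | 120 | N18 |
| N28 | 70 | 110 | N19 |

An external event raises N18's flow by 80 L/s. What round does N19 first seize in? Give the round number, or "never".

Round 1 — N18 at 100 > 90. N18 seizes.
  N18 sheds 100 L/s to N19, N26: 50 each.
    N19: 10+50 = 60 ≤ 60
    N26: 100+50 = 150 > 120
Round 2 — N26 seizes.
  N26 sheds 150 L/s: no online neighbours, lost.
No further seizures.

never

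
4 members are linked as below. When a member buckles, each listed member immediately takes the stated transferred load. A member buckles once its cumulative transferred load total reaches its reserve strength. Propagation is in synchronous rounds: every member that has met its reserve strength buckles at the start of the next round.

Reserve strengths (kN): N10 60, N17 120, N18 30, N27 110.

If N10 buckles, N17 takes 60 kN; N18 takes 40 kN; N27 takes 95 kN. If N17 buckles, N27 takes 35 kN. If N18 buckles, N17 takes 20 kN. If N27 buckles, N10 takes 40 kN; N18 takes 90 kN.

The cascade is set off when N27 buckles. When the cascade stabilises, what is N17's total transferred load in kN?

Round 1 — N27 buckles (initial).
  N10: +40 → 40 < 60
  N18: +90 → 90 ≥ 30
Round 2 — N18 buckles.
  N17: +20 → 20 < 120
No further bucklings.

20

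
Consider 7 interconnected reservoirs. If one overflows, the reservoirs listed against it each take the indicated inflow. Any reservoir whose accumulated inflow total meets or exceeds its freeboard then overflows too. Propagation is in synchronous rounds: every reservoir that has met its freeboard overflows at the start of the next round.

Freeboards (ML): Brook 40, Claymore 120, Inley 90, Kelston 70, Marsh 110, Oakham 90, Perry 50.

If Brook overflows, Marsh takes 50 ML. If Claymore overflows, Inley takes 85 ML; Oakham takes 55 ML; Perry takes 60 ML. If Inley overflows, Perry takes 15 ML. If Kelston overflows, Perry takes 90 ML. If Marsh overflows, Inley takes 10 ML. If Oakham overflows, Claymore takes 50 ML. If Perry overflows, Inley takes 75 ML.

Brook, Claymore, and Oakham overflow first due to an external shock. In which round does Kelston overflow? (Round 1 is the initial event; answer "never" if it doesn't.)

never

Round 1 — Brook, Claymore, Oakham overflow (initial).
  Inley: +85 → 85 < 90
  Marsh: +50 → 50 < 110
  Perry: +60 → 60 ≥ 50
Round 2 — Perry overflows.
  Inley: +75 → 160 ≥ 90
Round 3 — Inley overflows.
No further overflows.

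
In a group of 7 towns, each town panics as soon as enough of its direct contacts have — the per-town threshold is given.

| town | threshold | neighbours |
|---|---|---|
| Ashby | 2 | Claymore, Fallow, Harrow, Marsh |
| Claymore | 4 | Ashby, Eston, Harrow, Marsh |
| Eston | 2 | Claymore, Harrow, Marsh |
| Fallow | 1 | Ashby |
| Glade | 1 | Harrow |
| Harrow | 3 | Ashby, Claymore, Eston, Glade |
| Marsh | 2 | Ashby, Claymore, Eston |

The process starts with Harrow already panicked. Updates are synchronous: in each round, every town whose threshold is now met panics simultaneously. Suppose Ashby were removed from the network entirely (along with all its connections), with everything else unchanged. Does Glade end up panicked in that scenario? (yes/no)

With Ashby removed:
Round 1 — Harrow panics (initial).
Round 2 — checking thresholds:
  Claymore: 1 of 3 neighbours < 4, not yet.
  Eston: 1 of 3 neighbours < 2, not yet.
  Glade: 1 of 1 neighbours ≥ 1, panics.
Round 3 — no new panics; cascade stops.

yes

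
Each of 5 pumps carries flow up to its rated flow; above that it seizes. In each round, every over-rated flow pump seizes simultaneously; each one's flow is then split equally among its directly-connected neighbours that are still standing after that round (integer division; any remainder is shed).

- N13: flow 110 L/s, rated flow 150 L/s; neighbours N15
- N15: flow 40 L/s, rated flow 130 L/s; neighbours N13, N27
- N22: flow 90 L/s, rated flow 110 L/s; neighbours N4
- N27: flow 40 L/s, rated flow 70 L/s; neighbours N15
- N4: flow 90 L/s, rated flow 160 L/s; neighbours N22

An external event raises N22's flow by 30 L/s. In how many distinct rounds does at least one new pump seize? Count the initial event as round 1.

2

Round 1 — N22 at 120 > 110. N22 seizes.
  N22 sheds 120 L/s to N4: 120 each.
    N4: 90+120 = 210 > 160
Round 2 — N4 seizes.
  N4 sheds 210 L/s: no online neighbours, lost.
No further seizures.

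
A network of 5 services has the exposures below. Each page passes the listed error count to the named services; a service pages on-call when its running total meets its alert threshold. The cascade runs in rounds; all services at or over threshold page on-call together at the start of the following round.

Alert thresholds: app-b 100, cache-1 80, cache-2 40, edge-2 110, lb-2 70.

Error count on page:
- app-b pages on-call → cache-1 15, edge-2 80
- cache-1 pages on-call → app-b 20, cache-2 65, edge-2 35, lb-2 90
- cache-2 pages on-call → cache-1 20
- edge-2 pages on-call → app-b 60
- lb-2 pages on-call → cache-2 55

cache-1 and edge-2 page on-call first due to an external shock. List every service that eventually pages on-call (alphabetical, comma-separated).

Round 1 — cache-1, edge-2 page on-call (initial).
  app-b: +20+60 → 80 < 100
  cache-2: +65 → 65 ≥ 40
  lb-2: +90 → 90 ≥ 70
Round 2 — cache-2, lb-2 page on-call.
No further pages.

cache-1, cache-2, edge-2, lb-2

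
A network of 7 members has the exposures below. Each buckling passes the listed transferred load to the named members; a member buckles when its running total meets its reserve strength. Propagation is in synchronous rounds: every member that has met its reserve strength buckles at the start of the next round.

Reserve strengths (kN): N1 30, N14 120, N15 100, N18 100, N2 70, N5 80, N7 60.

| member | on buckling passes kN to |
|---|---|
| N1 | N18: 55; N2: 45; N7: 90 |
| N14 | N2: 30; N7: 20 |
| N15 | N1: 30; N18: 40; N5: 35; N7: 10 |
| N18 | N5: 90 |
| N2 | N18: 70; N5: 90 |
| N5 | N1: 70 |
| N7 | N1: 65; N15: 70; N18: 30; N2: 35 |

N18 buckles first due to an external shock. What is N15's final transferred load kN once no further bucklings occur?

Round 1 — N18 buckles (initial).
  N5: +90 → 90 ≥ 80
Round 2 — N5 buckles.
  N1: +70 → 70 ≥ 30
Round 3 — N1 buckles.
  N2: +45 → 45 < 70
  N7: +90 → 90 ≥ 60
Round 4 — N7 buckles.
  N15: +70 → 70 < 100
  N2: +35 → 80 ≥ 70
Round 5 — N2 buckles.
No further bucklings.

70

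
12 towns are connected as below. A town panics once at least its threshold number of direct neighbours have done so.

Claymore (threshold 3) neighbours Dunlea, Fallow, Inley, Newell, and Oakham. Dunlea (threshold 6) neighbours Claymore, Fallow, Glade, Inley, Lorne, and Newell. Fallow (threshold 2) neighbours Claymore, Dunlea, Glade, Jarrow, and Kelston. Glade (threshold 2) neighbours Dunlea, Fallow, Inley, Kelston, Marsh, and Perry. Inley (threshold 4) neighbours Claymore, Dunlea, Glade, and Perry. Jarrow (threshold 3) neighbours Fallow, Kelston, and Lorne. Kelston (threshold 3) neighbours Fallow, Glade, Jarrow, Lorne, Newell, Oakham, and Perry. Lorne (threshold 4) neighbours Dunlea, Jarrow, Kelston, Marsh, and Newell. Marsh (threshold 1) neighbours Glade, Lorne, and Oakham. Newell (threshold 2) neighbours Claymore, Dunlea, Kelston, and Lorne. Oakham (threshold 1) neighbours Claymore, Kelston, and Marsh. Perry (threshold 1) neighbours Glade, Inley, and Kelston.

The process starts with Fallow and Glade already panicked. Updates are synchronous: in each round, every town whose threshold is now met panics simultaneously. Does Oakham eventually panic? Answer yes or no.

Round 1 — Fallow, Glade panic (initial).
Round 2 — checking thresholds:
  Claymore: 1 of 5 neighbours < 3, not yet.
  Dunlea: 2 of 6 neighbours < 6, not yet.
  Inley: 1 of 4 neighbours < 4, not yet.
  Jarrow: 1 of 3 neighbours < 3, not yet.
  Kelston: 2 of 7 neighbours < 3, not yet.
  Marsh: 1 of 3 neighbours ≥ 1, panics.
  Perry: 1 of 3 neighbours ≥ 1, panics.
Round 3 — checking thresholds:
  Claymore: 1 of 5 neighbours < 3, not yet.
  Dunlea: 2 of 6 neighbours < 6, not yet.
  Inley: 2 of 4 neighbours < 4, not yet.
  Jarrow: 1 of 3 neighbours < 3, not yet.
  Kelston: 3 of 7 neighbours ≥ 3, panics.
  Lorne: 1 of 5 neighbours < 4, not yet.
  Oakham: 1 of 3 neighbours ≥ 1, panics.
Round 4 — no new panics; cascade stops.

yes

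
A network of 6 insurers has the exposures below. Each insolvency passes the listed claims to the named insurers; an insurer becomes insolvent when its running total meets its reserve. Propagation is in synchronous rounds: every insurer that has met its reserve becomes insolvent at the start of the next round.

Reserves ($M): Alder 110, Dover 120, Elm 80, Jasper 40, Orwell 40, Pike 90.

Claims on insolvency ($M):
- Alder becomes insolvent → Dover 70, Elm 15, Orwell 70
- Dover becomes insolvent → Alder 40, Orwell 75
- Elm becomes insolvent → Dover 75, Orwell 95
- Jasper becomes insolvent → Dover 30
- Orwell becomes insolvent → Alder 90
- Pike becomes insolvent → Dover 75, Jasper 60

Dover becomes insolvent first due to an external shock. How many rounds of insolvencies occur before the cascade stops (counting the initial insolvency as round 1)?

Round 1 — Dover becomes insolvent (initial).
  Alder: +40 → 40 < 110
  Orwell: +75 → 75 ≥ 40
Round 2 — Orwell becomes insolvent.
  Alder: +90 → 130 ≥ 110
Round 3 — Alder becomes insolvent.
  Elm: +15 → 15 < 80
No further insolvencies.

3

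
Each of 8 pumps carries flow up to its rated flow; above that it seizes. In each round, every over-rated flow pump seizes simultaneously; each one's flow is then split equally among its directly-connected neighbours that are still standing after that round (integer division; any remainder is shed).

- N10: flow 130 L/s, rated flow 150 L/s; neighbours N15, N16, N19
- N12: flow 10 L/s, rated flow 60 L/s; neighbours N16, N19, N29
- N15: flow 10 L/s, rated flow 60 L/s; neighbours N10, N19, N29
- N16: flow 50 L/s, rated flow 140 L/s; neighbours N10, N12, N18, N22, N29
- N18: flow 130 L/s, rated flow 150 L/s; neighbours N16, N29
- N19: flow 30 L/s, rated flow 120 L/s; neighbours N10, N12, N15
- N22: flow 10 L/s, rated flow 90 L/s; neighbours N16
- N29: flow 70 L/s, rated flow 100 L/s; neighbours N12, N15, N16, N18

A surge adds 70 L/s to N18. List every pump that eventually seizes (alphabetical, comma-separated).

Round 1 — N18 at 200 > 150. N18 seizes.
  N18 sheds 200 L/s to N16, N29: 100 each.
    N16: 50+100 = 150 > 140
    N29: 70+100 = 170 > 100
Round 2 — N16, N29 seize.
  N16 sheds 150 L/s to N10, N12, N22: 50 each.
    N10: 130+50 = 180 > 150
    N12: 10+50 = 60 ≤ 60
    N22: 10+50 = 60 ≤ 90
  N29 sheds 170 L/s to N12, N15: 85 each.
    N12: 60+85 = 145 > 60
    N15: 10+85 = 95 > 60
Round 3 — N10, N12, N15 seize.
  N10 sheds 180 L/s to N19: 180 each.
    N19: 30+180 = 210 > 120
  N12 sheds 145 L/s to N19: 145 each.
    N19: 210+145 = 355 > 120
  N15 sheds 95 L/s to N19: 95 each.
    N19: 355+95 = 450 > 120
Round 4 — N19 seizes.
  N19 sheds 450 L/s: no online neighbours, lost.
No further seizures.

N10, N12, N15, N16, N18, N19, N29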